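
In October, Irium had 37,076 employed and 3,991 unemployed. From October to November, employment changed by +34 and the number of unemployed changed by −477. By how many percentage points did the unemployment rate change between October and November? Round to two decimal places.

The unemployment rate changed by −1.07 percentage points.

October: labor force = 37,076 + 3,991 = 41,067; u = 3,991/41,067 = 9.72%.
November: labor force = 37,110 + 3,514 = 40,624; u = 3,514/40,624 = 8.65%.
Change = 8.65% − 9.72% = −1.07 pp.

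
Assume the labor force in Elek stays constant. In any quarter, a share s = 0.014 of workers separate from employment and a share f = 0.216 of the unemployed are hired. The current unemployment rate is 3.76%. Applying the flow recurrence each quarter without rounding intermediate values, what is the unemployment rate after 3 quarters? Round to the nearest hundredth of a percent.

With a fixed labor force, u_{t+1} = u_t + s·(1−u_t) − f·u_t = u_t·(1−s−f) + s.
Here 1−s−f = 0.770 and s = 0.014.
u_1 = 0.037600 × 0.770 + 0.014 = 0.042952.
u_2 = 0.042952 × 0.770 + 0.014 = 0.047073.
u_3 = 0.047073 × 0.770 + 0.014 = 0.050246.

Unemployment rate after three quarters ≈ 5.02%.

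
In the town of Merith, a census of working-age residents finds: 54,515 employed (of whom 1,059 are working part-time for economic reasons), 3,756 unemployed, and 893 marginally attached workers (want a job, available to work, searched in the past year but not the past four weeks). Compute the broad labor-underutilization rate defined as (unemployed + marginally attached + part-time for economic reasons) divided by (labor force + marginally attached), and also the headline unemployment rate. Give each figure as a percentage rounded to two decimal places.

Broad underutilization rate ≈ 9.65%; headline unemployment rate ≈ 6.45%.

Labor force = 54,515 + 3,756 = 58,271.
Numerator = 3,756 + 893 + 1,059 = 5,708.
Denominator = 58,271 + 893 = 59,164.
Broad rate = 5,708 / 59,164 = 9.65%.
Headline unemployment rate = 3,756 / 58,271 = 6.45%.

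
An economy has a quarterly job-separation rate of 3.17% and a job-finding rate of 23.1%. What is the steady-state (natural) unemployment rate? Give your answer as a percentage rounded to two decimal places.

Steady-state unemployment rate ≈ 12.07%.

At steady state the flows balance: s·E = f·U, so U/(E+U) = s/(s+f).
u* = 3.17 / (3.17 + 23.1) = 3.17 / 26.27 = 12.07%.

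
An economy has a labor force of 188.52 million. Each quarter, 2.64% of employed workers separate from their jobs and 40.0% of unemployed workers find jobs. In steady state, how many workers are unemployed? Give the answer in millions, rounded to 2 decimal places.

About 11.67 million are unemployed in steady state.

Steady-state unemployment rate u* = s/(s+f) = 2.64/(2.64+40.0) = 0.061914.
Unemployed = u* × labor force = 0.061914 × 188.52 ≈ 11.67 million.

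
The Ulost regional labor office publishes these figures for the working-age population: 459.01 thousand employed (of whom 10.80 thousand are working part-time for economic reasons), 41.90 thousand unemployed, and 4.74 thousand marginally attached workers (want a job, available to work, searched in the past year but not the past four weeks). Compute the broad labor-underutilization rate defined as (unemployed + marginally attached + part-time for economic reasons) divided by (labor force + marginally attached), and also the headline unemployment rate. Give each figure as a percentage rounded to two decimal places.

Labor force = 459.01 + 41.90 = 500.91 thousand.
Numerator = 41.90 + 4.74 + 10.80 = 57.44 thousand.
Denominator = 500.91 + 4.74 = 505.65 thousand.
Broad rate = 57.44 / 505.65 = 11.36%.
Headline unemployment rate = 41.90 / 500.91 = 8.36%.

Broad underutilization rate ≈ 11.36%; headline unemployment rate ≈ 8.36%.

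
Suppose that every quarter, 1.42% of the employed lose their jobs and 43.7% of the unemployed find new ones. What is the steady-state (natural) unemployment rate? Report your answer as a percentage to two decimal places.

At steady state the flows balance: s·E = f·U, so U/(E+U) = s/(s+f).
u* = 1.42 / (1.42 + 43.7) = 1.42 / 45.12 = 3.15%.

Steady-state unemployment rate ≈ 3.15%.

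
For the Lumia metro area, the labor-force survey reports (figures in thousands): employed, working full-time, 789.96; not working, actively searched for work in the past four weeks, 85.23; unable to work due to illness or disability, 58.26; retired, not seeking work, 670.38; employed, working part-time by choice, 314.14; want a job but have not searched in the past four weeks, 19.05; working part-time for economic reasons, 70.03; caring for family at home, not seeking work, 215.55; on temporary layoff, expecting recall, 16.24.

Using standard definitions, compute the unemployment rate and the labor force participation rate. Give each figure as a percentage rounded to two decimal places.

Employed = 789.96 + 314.14 + 70.03 = 1,174.13 thousand (anyone who worked, including part-time for economic reasons, counts as employed).
Unemployed = 85.23 + 16.24 = 101.47 thousand (jobless and actively searching, or on temporary layoff).
Labor force = 1,174.13 + 101.47 = 1,275.60 thousand.
Not in labor force = 58.26 + 670.38 + 19.05 + 215.55 = 963.24 thousand (those not working and not actively searching are outside the labor force — including those who want a job but have given up searching).
Civilian working-age population = 1,275.60 + 963.24 = 2,238.84 thousand.
Unemployment rate = 101.47 / 1,275.60 = 7.95%.
Labor force participation rate = 1,275.60 / 2,238.84 = 56.98%.

Unemployment rate ≈ 7.95%; labor force participation rate ≈ 56.98%.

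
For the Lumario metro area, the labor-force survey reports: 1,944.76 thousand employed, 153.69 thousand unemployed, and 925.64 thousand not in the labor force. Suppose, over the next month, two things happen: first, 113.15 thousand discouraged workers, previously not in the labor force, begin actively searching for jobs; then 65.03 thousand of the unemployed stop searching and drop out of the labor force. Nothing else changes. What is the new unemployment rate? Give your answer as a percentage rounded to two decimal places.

New unemployment rate ≈ 9.40%.

Initially, labor force = 1,944.76 + 153.69 = 2,098.45 thousand, so u = 153.69/2,098.45 = 7.32%.
After the first change, unemployed and labor force both rise by 113.15 → E = 1,944.76, U = 266.84, labor force = 2,211.60 thousand.
After the second change, unemployed and labor force both fall by 65.03 → E = 1,944.76, U = 201.81, labor force = 2,146.57 thousand.
New unemployment rate = 201.81 / 2,146.57 = 9.40%.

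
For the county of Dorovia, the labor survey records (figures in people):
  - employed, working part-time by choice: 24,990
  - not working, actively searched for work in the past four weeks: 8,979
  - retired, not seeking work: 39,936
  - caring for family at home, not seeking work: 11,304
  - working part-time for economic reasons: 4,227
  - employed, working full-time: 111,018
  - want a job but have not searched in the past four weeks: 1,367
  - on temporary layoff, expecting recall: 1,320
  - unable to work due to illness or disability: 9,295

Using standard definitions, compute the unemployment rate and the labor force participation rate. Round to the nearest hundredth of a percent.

Employed = 24,990 + 4,227 + 111,018 = 140,235 (anyone who worked, including part-time for economic reasons, counts as employed).
Unemployed = 8,979 + 1,320 = 10,299 (jobless and actively searching, or on temporary layoff).
Labor force = 140,235 + 10,299 = 150,534.
Not in labor force = 39,936 + 11,304 + 1,367 + 9,295 = 61,902 (those not working and not actively searching are outside the labor force — including those who want a job but have given up searching).
Civilian working-age population = 150,534 + 61,902 = 212,436.
Unemployment rate = 10,299 / 150,534 = 6.84%.
Labor force participation rate = 150,534 / 212,436 = 70.86%.

Unemployment rate ≈ 6.84%; labor force participation rate ≈ 70.86%.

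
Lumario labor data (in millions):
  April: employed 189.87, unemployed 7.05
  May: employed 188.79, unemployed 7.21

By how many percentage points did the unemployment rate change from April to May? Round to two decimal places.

The unemployment rate changed by +0.10 percentage points.

April: labor force = 189.87 + 7.05 = 196.92; u = 7.05/196.92 = 3.58%.
May: labor force = 188.79 + 7.21 = 196.00; u = 7.21/196.00 = 3.68%.
Change = 3.68% − 3.58% = +0.10 pp.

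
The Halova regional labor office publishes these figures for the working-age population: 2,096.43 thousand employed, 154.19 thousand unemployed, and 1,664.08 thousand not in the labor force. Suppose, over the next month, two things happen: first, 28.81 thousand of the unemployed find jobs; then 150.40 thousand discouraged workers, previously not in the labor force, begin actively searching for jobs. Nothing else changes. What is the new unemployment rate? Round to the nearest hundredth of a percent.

Initially, labor force = 2,096.43 + 154.19 = 2,250.62 thousand, so u = 154.19/2,250.62 = 6.85%.
After the first change, unemployed falls and employed rises by 28.81; labor force unchanged → E = 2,125.24, U = 125.38, labor force = 2,250.62 thousand.
After the second change, unemployed and labor force both rise by 150.40 → E = 2,125.24, U = 275.78, labor force = 2,401.02 thousand.
New unemployment rate = 275.78 / 2,401.02 = 11.49%.

New unemployment rate ≈ 11.49%.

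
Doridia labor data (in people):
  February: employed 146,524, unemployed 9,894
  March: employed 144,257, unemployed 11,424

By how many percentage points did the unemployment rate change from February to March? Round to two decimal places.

February: labor force = 146,524 + 9,894 = 156,418; u = 9,894/156,418 = 6.33%.
March: labor force = 144,257 + 11,424 = 155,681; u = 11,424/155,681 = 7.34%.
Change = 7.34% − 6.33% = +1.01 pp.

The unemployment rate changed by +1.01 percentage points.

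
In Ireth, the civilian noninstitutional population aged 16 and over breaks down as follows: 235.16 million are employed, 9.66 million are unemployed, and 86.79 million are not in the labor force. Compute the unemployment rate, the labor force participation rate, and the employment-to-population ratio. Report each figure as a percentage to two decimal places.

Unemployment rate ≈ 3.95%; labor force participation rate ≈ 73.83%; employment-population ratio ≈ 70.91%.

Labor force = employed + unemployed = 235.16 + 9.66 = 244.82 million.
Working-age population = 244.82 + 86.79 = 331.61 million.
Unemployment rate = 9.66 / 244.82 = 3.95%.
Labor force participation rate = 244.82 / 331.61 = 73.83%.
Employment-population ratio = 235.16 / 331.61 = 70.91%.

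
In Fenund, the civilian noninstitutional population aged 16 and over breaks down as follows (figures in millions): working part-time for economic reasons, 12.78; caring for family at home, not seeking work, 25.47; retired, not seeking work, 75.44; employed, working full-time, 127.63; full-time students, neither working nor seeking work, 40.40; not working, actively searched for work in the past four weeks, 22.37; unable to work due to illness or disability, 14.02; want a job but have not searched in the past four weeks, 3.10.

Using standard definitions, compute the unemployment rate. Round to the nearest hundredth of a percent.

Employed = 12.78 + 127.63 = 140.41 million (anyone who worked, including part-time for economic reasons, counts as employed).
Unemployed = 22.37 million.
Labor force = 140.41 + 22.37 = 162.78 million.
Unemployment rate = 22.37 / 162.78 = 13.74%.

Unemployment rate ≈ 13.74%.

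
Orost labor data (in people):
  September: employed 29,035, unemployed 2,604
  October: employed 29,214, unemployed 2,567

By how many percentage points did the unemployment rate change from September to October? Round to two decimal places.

The unemployment rate changed by −0.15 percentage points.

September: labor force = 29,035 + 2,604 = 31,639; u = 2,604/31,639 = 8.23%.
October: labor force = 29,214 + 2,567 = 31,781; u = 2,567/31,781 = 8.08%.
Change = 8.08% − 8.23% = −0.15 pp.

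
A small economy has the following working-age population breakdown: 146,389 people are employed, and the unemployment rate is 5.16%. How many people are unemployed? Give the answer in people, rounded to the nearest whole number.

About 7,965 are unemployed.

Let U be the number unemployed. The labor force is E + U, and U/(E+U) = 0.0516.
So U = 0.0516 × 146,389 / (1 − 0.0516) = 7553.67 / 0.9484 ≈ 7,965.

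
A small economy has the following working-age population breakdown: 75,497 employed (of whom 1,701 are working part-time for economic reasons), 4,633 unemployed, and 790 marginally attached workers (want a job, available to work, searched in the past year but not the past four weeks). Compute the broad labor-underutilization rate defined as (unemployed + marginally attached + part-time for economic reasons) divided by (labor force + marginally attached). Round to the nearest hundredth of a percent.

Labor force = 75,497 + 4,633 = 80,130.
Numerator = 4,633 + 790 + 1,701 = 7,124.
Denominator = 80,130 + 790 = 80,920.
Broad rate = 7,124 / 80,920 = 8.80%.

Broad underutilization rate ≈ 8.80%.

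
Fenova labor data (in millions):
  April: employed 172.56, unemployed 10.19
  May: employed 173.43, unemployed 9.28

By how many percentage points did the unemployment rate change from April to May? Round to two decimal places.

The unemployment rate changed by −0.50 percentage points.

April: labor force = 172.56 + 10.19 = 182.75; u = 10.19/182.75 = 5.58%.
May: labor force = 173.43 + 9.28 = 182.71; u = 9.28/182.71 = 5.08%.
Change = 5.08% − 5.58% = −0.50 pp.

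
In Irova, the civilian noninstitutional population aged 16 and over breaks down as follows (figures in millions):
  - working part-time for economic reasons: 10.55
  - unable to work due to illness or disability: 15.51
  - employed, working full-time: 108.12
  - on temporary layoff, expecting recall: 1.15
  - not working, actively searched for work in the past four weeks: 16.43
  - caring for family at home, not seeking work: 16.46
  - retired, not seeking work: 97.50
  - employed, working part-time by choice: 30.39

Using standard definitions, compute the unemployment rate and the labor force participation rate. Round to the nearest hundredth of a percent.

Employed = 10.55 + 108.12 + 30.39 = 149.06 million (anyone who worked, including part-time for economic reasons, counts as employed).
Unemployed = 1.15 + 16.43 = 17.58 million (jobless and actively searching, or on temporary layoff).
Labor force = 149.06 + 17.58 = 166.64 million.
Not in labor force = 15.51 + 16.46 + 97.50 = 129.47 million (those not working and not actively searching are outside the labor force).
Civilian working-age population = 166.64 + 129.47 = 296.11 million.
Unemployment rate = 17.58 / 166.64 = 10.55%.
Labor force participation rate = 166.64 / 296.11 = 56.28%.

Unemployment rate ≈ 10.55%; labor force participation rate ≈ 56.28%.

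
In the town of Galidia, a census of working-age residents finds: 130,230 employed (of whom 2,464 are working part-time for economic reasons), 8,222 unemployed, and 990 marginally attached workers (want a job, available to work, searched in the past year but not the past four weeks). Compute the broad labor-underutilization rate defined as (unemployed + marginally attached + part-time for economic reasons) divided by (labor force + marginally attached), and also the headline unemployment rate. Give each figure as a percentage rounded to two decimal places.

Labor force = 130,230 + 8,222 = 138,452.
Numerator = 8,222 + 990 + 2,464 = 11,676.
Denominator = 138,452 + 990 = 139,442.
Broad rate = 11,676 / 139,442 = 8.37%.
Headline unemployment rate = 8,222 / 138,452 = 5.94%.

Broad underutilization rate ≈ 8.37%; headline unemployment rate ≈ 5.94%.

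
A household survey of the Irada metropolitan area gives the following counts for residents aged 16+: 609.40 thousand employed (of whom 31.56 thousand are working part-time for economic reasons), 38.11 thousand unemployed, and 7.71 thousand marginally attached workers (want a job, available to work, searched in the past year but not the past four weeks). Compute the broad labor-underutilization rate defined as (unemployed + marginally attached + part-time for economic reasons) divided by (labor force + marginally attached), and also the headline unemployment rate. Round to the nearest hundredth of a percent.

Labor force = 609.40 + 38.11 = 647.51 thousand.
Numerator = 38.11 + 7.71 + 31.56 = 77.38 thousand.
Denominator = 647.51 + 7.71 = 655.22 thousand.
Broad rate = 77.38 / 655.22 = 11.81%.
Headline unemployment rate = 38.11 / 647.51 = 5.89%.

Broad underutilization rate ≈ 11.81%; headline unemployment rate ≈ 5.89%.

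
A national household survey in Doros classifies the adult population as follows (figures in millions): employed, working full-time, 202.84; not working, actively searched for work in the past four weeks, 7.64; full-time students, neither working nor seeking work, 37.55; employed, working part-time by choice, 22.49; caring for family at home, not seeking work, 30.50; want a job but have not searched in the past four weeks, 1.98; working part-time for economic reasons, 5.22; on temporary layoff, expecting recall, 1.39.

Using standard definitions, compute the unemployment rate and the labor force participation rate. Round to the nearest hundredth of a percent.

Employed = 202.84 + 22.49 + 5.22 = 230.55 million (anyone who worked, including part-time for economic reasons, counts as employed).
Unemployed = 7.64 + 1.39 = 9.03 million (jobless and actively searching, or on temporary layoff).
Labor force = 230.55 + 9.03 = 239.58 million.
Not in labor force = 37.55 + 30.50 + 1.98 = 70.03 million (those not working and not actively searching are outside the labor force — including those who want a job but have given up searching).
Civilian working-age population = 239.58 + 70.03 = 309.61 million.
Unemployment rate = 9.03 / 239.58 = 3.77%.
Labor force participation rate = 239.58 / 309.61 = 77.38%.

Unemployment rate ≈ 3.77%; labor force participation rate ≈ 77.38%.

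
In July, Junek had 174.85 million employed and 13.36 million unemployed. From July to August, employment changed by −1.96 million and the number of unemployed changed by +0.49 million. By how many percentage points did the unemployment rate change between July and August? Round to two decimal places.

The unemployment rate changed by +0.32 percentage points.

July: labor force = 174.85 + 13.36 = 188.21; u = 13.36/188.21 = 7.10%.
August: labor force = 172.89 + 13.85 = 186.74; u = 13.85/186.74 = 7.42%.
Change = 7.42% − 7.10% = +0.32 pp.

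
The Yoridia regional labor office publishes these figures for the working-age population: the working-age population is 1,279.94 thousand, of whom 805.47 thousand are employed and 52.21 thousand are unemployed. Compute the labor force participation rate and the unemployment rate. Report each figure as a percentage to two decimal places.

Labor force = employed + unemployed = 805.47 + 52.21 = 857.68 thousand.
Unemployment rate = 52.21 / 857.68 = 6.09%.
Labor force participation rate = 857.68 / 1,279.94 = 67.01%.

Labor force participation rate ≈ 67.01%; unemployment rate ≈ 6.09%.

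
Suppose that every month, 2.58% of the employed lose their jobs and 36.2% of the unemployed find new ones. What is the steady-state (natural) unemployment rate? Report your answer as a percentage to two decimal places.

At steady state the flows balance: s·E = f·U, so U/(E+U) = s/(s+f).
u* = 2.58 / (2.58 + 36.2) = 2.58 / 38.78 = 6.65%.

Steady-state unemployment rate ≈ 6.65%.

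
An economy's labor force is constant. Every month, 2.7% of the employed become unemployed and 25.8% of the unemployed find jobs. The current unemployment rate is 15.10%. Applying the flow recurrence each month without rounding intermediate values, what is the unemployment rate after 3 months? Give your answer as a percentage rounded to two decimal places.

Unemployment rate after three months ≈ 11.53%.

With a fixed labor force, u_{t+1} = u_t + s·(1−u_t) − f·u_t = u_t·(1−s−f) + s.
Here 1−s−f = 0.715 and s = 0.027.
u_1 = 0.151000 × 0.715 + 0.027 = 0.134965.
u_2 = 0.134965 × 0.715 + 0.027 = 0.123500.
u_3 = 0.123500 × 0.715 + 0.027 = 0.115302.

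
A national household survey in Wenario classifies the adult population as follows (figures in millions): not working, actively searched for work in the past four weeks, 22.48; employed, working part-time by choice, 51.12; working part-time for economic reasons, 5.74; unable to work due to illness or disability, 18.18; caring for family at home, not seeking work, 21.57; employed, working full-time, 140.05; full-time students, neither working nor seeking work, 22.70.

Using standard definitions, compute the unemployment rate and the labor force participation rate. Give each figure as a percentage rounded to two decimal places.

Employed = 51.12 + 5.74 + 140.05 = 196.91 million (anyone who worked, including part-time for economic reasons, counts as employed).
Unemployed = 22.48 million.
Labor force = 196.91 + 22.48 = 219.39 million.
Not in labor force = 18.18 + 21.57 + 22.70 = 62.45 million (those not working and not actively searching are outside the labor force).
Civilian working-age population = 219.39 + 62.45 = 281.84 million.
Unemployment rate = 22.48 / 219.39 = 10.25%.
Labor force participation rate = 219.39 / 281.84 = 77.84%.

Unemployment rate ≈ 10.25%; labor force participation rate ≈ 77.84%.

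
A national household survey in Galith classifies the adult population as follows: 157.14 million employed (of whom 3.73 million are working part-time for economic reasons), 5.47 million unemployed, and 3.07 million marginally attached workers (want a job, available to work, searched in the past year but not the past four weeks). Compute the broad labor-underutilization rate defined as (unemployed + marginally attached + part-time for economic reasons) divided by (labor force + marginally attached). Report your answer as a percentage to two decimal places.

Labor force = 157.14 + 5.47 = 162.61 million.
Numerator = 5.47 + 3.07 + 3.73 = 12.27 million.
Denominator = 162.61 + 3.07 = 165.68 million.
Broad rate = 12.27 / 165.68 = 7.41%.

Broad underutilization rate ≈ 7.41%.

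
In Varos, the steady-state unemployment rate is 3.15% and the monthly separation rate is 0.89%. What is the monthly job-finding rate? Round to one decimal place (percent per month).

Job-finding rate ≈ 27.4% per month.

From u* = s/(s+f): f = s·(1−u)/u.
f = 0.89 × (1 − 0.0315) / 0.0315 = 0.8620 / 0.0315 ≈ 27.4% per month.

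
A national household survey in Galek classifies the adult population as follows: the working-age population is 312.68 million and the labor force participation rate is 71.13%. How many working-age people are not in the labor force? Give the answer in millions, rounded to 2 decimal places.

About 90.27 million are not in the labor force.

Share not in the labor force = 1 − 0.7113 = 0.2887.
Not in labor force = 0.2887 × 312.68 ≈ 90.27 million.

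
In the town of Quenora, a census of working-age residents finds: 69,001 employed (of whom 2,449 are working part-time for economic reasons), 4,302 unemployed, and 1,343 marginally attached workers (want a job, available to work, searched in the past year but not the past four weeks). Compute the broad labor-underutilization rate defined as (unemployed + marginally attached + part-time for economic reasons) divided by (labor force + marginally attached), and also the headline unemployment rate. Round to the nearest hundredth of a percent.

Broad underutilization rate ≈ 10.84%; headline unemployment rate ≈ 5.87%.

Labor force = 69,001 + 4,302 = 73,303.
Numerator = 4,302 + 1,343 + 2,449 = 8,094.
Denominator = 73,303 + 1,343 = 74,646.
Broad rate = 8,094 / 74,646 = 10.84%.
Headline unemployment rate = 4,302 / 73,303 = 5.87%.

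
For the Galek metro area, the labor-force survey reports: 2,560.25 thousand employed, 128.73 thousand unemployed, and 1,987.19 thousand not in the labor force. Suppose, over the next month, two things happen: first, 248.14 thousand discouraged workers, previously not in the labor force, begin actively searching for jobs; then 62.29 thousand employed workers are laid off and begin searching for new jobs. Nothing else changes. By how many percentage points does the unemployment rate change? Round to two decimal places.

The unemployment rate changes by +10.16 percentage points.

Initially, labor force = 2,560.25 + 128.73 = 2,688.98 thousand, so u = 128.73/2,688.98 = 4.79%.
After the first change, unemployed and labor force both rise by 248.14 → E = 2,560.25, U = 376.87, labor force = 2,937.12 thousand.
After the second change, employed falls and unemployed rises by 62.29; labor force unchanged → E = 2,497.96, U = 439.16, labor force = 2,937.12 thousand.
New unemployment rate = 439.16 / 2,937.12 = 14.95%.
Change = 14.95% − 4.79% = +10.16 percentage points.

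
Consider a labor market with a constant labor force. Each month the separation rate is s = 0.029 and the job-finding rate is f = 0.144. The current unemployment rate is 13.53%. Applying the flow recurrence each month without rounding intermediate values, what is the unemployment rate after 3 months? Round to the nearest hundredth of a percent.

With a fixed labor force, u_{t+1} = u_t + s·(1−u_t) − f·u_t = u_t·(1−s−f) + s.
Here 1−s−f = 0.827 and s = 0.029.
u_1 = 0.135300 × 0.827 + 0.029 = 0.140893.
u_2 = 0.140893 × 0.827 + 0.029 = 0.145519.
u_3 = 0.145519 × 0.827 + 0.029 = 0.149344.

Unemployment rate after three months ≈ 14.93%.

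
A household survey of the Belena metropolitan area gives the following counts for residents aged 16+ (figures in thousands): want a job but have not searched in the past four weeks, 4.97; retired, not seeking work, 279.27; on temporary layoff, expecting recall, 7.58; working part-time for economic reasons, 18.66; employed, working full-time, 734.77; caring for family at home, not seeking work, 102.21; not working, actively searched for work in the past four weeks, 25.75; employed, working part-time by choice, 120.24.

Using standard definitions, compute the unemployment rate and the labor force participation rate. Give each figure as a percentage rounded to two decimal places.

Unemployment rate ≈ 3.67%; labor force participation rate ≈ 70.12%.

Employed = 18.66 + 734.77 + 120.24 = 873.67 thousand (anyone who worked, including part-time for economic reasons, counts as employed).
Unemployed = 7.58 + 25.75 = 33.33 thousand (jobless and actively searching, or on temporary layoff).
Labor force = 873.67 + 33.33 = 907.00 thousand.
Not in labor force = 4.97 + 279.27 + 102.21 = 386.45 thousand (those not working and not actively searching are outside the labor force — including those who want a job but have given up searching).
Civilian working-age population = 907.00 + 386.45 = 1,293.45 thousand.
Unemployment rate = 33.33 / 907.00 = 3.67%.
Labor force participation rate = 907.00 / 1,293.45 = 70.12%.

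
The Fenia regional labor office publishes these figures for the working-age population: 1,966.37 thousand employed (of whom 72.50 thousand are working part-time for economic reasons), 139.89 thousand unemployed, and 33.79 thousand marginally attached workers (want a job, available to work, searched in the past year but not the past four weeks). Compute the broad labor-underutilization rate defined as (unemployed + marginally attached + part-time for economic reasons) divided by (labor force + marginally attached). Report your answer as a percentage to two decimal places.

Broad underutilization rate ≈ 11.50%.

Labor force = 1,966.37 + 139.89 = 2,106.26 thousand.
Numerator = 139.89 + 33.79 + 72.50 = 246.18 thousand.
Denominator = 2,106.26 + 33.79 = 2,140.05 thousand.
Broad rate = 246.18 / 2,140.05 = 11.50%.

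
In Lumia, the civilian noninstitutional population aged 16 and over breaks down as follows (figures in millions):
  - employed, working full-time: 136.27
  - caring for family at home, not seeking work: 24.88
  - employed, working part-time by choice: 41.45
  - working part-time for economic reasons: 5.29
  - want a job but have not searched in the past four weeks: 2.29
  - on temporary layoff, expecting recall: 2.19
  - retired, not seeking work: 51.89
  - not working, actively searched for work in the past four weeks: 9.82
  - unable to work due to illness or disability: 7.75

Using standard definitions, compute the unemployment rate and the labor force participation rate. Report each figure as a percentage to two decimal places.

Employed = 136.27 + 41.45 + 5.29 = 183.01 million (anyone who worked, including part-time for economic reasons, counts as employed).
Unemployed = 2.19 + 9.82 = 12.01 million (jobless and actively searching, or on temporary layoff).
Labor force = 183.01 + 12.01 = 195.02 million.
Not in labor force = 24.88 + 2.29 + 51.89 + 7.75 = 86.81 million (those not working and not actively searching are outside the labor force — including those who want a job but have given up searching).
Civilian working-age population = 195.02 + 86.81 = 281.83 million.
Unemployment rate = 12.01 / 195.02 = 6.16%.
Labor force participation rate = 195.02 / 281.83 = 69.20%.

Unemployment rate ≈ 6.16%; labor force participation rate ≈ 69.20%.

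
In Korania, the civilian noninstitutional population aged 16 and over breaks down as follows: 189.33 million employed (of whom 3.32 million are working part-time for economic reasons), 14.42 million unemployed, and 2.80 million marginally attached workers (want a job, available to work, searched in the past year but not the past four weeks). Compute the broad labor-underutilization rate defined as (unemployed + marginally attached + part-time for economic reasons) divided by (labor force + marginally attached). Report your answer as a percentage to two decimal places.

Labor force = 189.33 + 14.42 = 203.75 million.
Numerator = 14.42 + 2.80 + 3.32 = 20.54 million.
Denominator = 203.75 + 2.80 = 206.55 million.
Broad rate = 20.54 / 206.55 = 9.94%.

Broad underutilization rate ≈ 9.94%.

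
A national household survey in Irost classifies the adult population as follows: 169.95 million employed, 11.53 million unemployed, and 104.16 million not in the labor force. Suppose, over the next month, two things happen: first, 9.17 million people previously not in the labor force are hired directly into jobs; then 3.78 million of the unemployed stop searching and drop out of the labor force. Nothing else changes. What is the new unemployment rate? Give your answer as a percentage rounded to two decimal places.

Initially, labor force = 169.95 + 11.53 = 181.48 million, so u = 11.53/181.48 = 6.35%.
After the first change, employed and labor force both rise by 9.17; unemployed unchanged → E = 179.12, U = 11.53, labor force = 190.65 million.
After the second change, unemployed and labor force both fall by 3.78 → E = 179.12, U = 7.75, labor force = 186.87 million.
New unemployment rate = 7.75 / 186.87 = 4.15%.

New unemployment rate ≈ 4.15%.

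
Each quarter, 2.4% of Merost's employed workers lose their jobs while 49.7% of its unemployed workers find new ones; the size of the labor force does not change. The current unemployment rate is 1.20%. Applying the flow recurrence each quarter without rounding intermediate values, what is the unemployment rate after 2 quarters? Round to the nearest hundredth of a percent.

Unemployment rate after two quarters ≈ 3.82%.

With a fixed labor force, u_{t+1} = u_t + s·(1−u_t) − f·u_t = u_t·(1−s−f) + s.
Here 1−s−f = 0.479 and s = 0.024.
u_1 = 0.012000 × 0.479 + 0.024 = 0.029748.
u_2 = 0.029748 × 0.479 + 0.024 = 0.038249.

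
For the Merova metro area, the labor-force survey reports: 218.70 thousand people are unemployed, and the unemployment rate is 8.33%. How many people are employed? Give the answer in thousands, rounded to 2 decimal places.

Labor force = U / u = 218.70 / 0.0833 ≈ 2,625.45 thousand.
Employed = labor force − unemployed = 2,625.45 − 218.70 = 2,406.75 thousand.

About 2,406.75 thousand are employed.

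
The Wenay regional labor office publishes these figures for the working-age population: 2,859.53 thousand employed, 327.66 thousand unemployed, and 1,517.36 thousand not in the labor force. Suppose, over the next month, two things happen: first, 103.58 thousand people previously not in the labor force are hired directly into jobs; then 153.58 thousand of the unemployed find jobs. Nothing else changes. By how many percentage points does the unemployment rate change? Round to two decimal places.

Initially, labor force = 2,859.53 + 327.66 = 3,187.19 thousand, so u = 327.66/3,187.19 = 10.28%.
After the first change, employed and labor force both rise by 103.58; unemployed unchanged → E = 2,963.11, U = 327.66, labor force = 3,290.77 thousand.
After the second change, unemployed falls and employed rises by 153.58; labor force unchanged → E = 3,116.69, U = 174.08, labor force = 3,290.77 thousand.
New unemployment rate = 174.08 / 3,290.77 = 5.29%.
Change = 5.29% − 10.28% = −4.99 percentage points.

The unemployment rate changes by −4.99 percentage points.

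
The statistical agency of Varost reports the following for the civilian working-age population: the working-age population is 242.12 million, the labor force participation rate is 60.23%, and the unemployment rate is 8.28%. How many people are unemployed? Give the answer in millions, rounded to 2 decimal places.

Labor force = 0.6023 × 242.12 = 145.83 million.
Unemployed = 0.0828 × 145.83 ≈ 12.07 million.

About 12.07 million are unemployed.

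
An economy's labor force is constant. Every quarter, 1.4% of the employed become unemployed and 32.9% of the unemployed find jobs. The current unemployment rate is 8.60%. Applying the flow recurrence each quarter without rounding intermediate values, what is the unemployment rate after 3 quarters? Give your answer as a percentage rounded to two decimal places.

With a fixed labor force, u_{t+1} = u_t + s·(1−u_t) − f·u_t = u_t·(1−s−f) + s.
Here 1−s−f = 0.657 and s = 0.014.
u_1 = 0.086000 × 0.657 + 0.014 = 0.070502.
u_2 = 0.070502 × 0.657 + 0.014 = 0.060320.
u_3 = 0.060320 × 0.657 + 0.014 = 0.053630.

Unemployment rate after three quarters ≈ 5.36%.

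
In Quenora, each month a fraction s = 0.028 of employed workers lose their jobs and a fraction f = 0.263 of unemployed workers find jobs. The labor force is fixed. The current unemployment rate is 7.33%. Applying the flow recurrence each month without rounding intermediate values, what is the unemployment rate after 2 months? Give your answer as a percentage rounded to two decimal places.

With a fixed labor force, u_{t+1} = u_t + s·(1−u_t) − f·u_t = u_t·(1−s−f) + s.
Here 1−s−f = 0.709 and s = 0.028.
u_1 = 0.073300 × 0.709 + 0.028 = 0.079970.
u_2 = 0.079970 × 0.709 + 0.028 = 0.084699.

Unemployment rate after two months ≈ 8.47%.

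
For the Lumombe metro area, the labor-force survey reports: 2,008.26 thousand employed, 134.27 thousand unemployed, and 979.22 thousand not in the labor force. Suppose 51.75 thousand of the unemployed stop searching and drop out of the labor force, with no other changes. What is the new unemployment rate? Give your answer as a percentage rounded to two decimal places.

New unemployment rate ≈ 3.95%.

Initially, labor force = 2,008.26 + 134.27 = 2,142.53 thousand, so u = 134.27/2,142.53 = 6.27%.
After the change, unemployed and labor force both fall by 51.75 → E = 2,008.26, U = 82.52, labor force = 2,090.78 thousand.
New unemployment rate = 82.52 / 2,090.78 = 3.95%.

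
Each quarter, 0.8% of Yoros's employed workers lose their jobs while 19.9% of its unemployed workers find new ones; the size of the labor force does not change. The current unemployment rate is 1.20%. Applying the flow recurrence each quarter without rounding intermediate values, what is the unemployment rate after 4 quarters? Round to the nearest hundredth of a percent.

With a fixed labor force, u_{t+1} = u_t + s·(1−u_t) − f·u_t = u_t·(1−s−f) + s.
Here 1−s−f = 0.793 and s = 0.008.
u_1 = 0.012000 × 0.793 + 0.008 = 0.017516.
u_2 = 0.017516 × 0.793 + 0.008 = 0.021890.
u_3 = 0.021890 × 0.793 + 0.008 = 0.025359.
u_4 = 0.025359 × 0.793 + 0.008 = 0.028110.

Unemployment rate after four quarters ≈ 2.81%.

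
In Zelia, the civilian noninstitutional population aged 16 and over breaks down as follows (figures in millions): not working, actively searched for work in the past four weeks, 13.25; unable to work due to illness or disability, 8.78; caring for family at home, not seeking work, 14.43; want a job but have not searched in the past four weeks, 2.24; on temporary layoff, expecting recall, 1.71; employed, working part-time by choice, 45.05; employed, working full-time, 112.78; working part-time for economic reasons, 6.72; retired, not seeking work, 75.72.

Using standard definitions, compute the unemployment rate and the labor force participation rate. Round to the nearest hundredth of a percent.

Unemployment rate ≈ 8.33%; labor force participation rate ≈ 63.96%.

Employed = 45.05 + 112.78 + 6.72 = 164.55 million (anyone who worked, including part-time for economic reasons, counts as employed).
Unemployed = 13.25 + 1.71 = 14.96 million (jobless and actively searching, or on temporary layoff).
Labor force = 164.55 + 14.96 = 179.51 million.
Not in labor force = 8.78 + 14.43 + 2.24 + 75.72 = 101.17 million (those not working and not actively searching are outside the labor force — including those who want a job but have given up searching).
Civilian working-age population = 179.51 + 101.17 = 280.68 million.
Unemployment rate = 14.96 / 179.51 = 8.33%.
Labor force participation rate = 179.51 / 280.68 = 63.96%.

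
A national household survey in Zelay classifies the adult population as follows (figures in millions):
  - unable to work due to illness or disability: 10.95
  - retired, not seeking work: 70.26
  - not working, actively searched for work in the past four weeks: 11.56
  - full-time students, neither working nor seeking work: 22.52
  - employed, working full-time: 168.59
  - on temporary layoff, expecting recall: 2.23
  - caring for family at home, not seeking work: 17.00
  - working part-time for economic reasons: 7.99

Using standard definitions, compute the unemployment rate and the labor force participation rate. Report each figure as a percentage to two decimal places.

Employed = 168.59 + 7.99 = 176.58 million (anyone who worked, including part-time for economic reasons, counts as employed).
Unemployed = 11.56 + 2.23 = 13.79 million (jobless and actively searching, or on temporary layoff).
Labor force = 176.58 + 13.79 = 190.37 million.
Not in labor force = 10.95 + 70.26 + 22.52 + 17.00 = 120.73 million (those not working and not actively searching are outside the labor force).
Civilian working-age population = 190.37 + 120.73 = 311.10 million.
Unemployment rate = 13.79 / 190.37 = 7.24%.
Labor force participation rate = 190.37 / 311.10 = 61.19%.

Unemployment rate ≈ 7.24%; labor force participation rate ≈ 61.19%.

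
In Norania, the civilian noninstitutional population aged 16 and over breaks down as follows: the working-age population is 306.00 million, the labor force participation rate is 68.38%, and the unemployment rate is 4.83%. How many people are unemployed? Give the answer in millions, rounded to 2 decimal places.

About 10.11 million are unemployed.

Labor force = 0.6838 × 306.00 = 209.24 million.
Unemployed = 0.0483 × 209.24 ≈ 10.11 million.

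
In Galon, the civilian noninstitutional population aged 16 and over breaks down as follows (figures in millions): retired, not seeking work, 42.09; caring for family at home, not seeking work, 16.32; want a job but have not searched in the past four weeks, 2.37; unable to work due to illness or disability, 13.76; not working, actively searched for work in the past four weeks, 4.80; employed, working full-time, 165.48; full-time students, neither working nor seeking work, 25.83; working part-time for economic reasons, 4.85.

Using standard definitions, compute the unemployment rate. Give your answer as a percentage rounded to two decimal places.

Employed = 165.48 + 4.85 = 170.33 million (anyone who worked, including part-time for economic reasons, counts as employed).
Unemployed = 4.80 million.
Labor force = 170.33 + 4.80 = 175.13 million.
Unemployment rate = 4.80 / 175.13 = 2.74%.

Unemployment rate ≈ 2.74%.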